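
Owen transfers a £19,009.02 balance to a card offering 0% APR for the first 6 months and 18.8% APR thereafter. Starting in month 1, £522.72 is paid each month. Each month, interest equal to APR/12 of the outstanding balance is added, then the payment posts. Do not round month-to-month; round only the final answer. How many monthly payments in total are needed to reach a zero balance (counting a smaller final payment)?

48 payments

Promo months 1–6 at r₀ = 0%/12 = 0; months 7+ at r₁ = 18.8%/12 = 0.0156667.
After month 6 (no interest yet): B = £19,009.02 − 6·£522.72 = £15,872.70.
Then at r₁ with £522.72/mo: n₂ = −ln(1 − r₁·B/P)/ln(1+r₁) ≈ 41.54 → 42 more payments.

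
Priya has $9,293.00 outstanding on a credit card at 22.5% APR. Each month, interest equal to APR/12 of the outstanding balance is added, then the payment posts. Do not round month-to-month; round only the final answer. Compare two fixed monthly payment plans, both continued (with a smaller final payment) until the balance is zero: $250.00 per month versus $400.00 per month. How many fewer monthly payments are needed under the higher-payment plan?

Monthly rate r = 22.5%/12 = 1.875% = 0.01875.
At $250.00/mo: n = ⌈−ln(1 − rB₀/P)/ln(1+r)⌉ = 65 payments (last $68.44); total interest = total paid − $9,293.00 = $6,775.44.
At $400.00/mo: 31 payments (last $317.51); total interest $3,024.51.
Payments saved = 65 − 31 = 34.

34 fewer payments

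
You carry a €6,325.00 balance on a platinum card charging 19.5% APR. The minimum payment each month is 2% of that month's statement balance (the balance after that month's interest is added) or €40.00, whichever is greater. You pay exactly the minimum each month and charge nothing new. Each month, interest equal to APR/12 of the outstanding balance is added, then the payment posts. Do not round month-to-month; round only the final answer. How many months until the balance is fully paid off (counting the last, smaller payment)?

386 months

Monthly rate r = 19.5%/12 = 1.625% = 0.01625.
While 2% of the post-interest balance exceeds €40.00, each month B ← (B·(1+r))·(1 − 0.02), i.e. B shrinks by the factor (1+r)·0.98 = 0.99593.
This holds for months 1–286. Entering month 287 the balance is €1,967.33; 2% of the post-interest balance is now below €40.00, so the flat €40.00 minimum applies from here.
From month 287 a fixed €40.00 at rate r clears €1,967.33 in 100 more payments. Total: 286 + 100 = 386 months.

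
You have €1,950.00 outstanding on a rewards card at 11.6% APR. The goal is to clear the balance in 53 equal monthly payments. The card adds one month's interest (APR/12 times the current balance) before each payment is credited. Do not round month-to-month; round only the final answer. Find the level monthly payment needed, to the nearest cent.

Monthly rate r = 11.6%/12 = 0.966667% = 0.00966667.
Level-payment amortization: P = B₀·r / (1 − (1+r)^(−n)) = 1950.00·0.00966667 / (1 − 1.00967^(−53)).
Denominator 1 − (1+r)^(−53) = 0.399428093.
P = 18.85 / 0.399428093 ≈ 47.19.

€47.19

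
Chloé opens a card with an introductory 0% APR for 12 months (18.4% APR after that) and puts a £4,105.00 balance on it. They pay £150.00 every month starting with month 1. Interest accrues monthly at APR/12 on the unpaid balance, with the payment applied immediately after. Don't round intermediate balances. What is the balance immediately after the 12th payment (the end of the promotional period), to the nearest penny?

£2,305.00

Promo months 1–12 at r₀ = 0%/12 = 0; months 13+ at r₁ = 18.4%/12 = 0.0153333.
After month 12 (no interest yet): B = £4,105.00 − 12·£150.00 = £2,305.00.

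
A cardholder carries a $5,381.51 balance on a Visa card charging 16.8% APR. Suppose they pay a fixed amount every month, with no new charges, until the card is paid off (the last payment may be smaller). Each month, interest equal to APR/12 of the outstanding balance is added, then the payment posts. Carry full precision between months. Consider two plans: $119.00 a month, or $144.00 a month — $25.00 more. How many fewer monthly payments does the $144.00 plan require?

19 fewer payments

Monthly rate r = 16.8%/12 = 1.4% = 0.014.
At $119.00/mo: n = ⌈−ln(1 − rB₀/P)/ln(1+r)⌉ = 73 payments (last $14.71); total interest = total paid − $5,381.51 = $3,201.20.
At $144.00/mo: 54 payments (last $39.65); total interest $2,290.14.
Payments saved = 73 − 54 = 19.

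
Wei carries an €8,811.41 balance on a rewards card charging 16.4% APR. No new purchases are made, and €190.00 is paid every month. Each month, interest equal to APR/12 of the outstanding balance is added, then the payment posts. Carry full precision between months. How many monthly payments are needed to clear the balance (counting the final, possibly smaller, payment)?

75 months

Monthly rate r = 16.4%/12 = 1.36667% = 0.0136667.
Recurrence: B ← B·(1+r) − €190.00.
Month 1: interest €120.42; balance after payment €8,741.83.
Month 2: interest €119.47; balance after payment €8,671.30.
Closed form: n = −ln(1 − rB₀/P)/ln(1+r) = −ln(0.3662)/ln(1.01367) ≈ 74.007, so the balance reaches zero during payment 75.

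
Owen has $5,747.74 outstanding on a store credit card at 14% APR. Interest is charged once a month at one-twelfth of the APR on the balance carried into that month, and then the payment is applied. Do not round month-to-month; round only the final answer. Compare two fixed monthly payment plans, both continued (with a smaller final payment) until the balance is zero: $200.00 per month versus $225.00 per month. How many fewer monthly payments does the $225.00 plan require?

Monthly rate r = 14%/12 = 1.16667% = 0.0116667.
At $200.00/mo: n = ⌈−ln(1 − rB₀/P)/ln(1+r)⌉ = 36 payments (last $42.04); total interest = total paid − $5,747.74 = $1,294.30.
At $225.00/mo: 31 payments (last $114.62); total interest $1,116.88.
Payments saved = 36 − 31 = 5.

5 fewer payments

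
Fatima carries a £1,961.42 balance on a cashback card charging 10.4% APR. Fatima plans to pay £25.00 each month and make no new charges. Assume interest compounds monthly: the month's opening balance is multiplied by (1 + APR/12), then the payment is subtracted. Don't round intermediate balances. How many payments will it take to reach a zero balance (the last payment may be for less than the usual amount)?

Monthly rate r = 10.4%/12 = 0.866667% = 0.00866667.
Recurrence: B ← B·(1+r) − £25.00.
Month 1: interest £17.00; balance after payment £1,953.42.
Month 2: interest £16.93; balance after payment £1,945.35.
Closed form: n = −ln(1 − rB₀/P)/ln(1+r) = −ln(0.32004)/ln(1.00867) ≈ 132.027, so the balance reaches zero during payment 133.

133 months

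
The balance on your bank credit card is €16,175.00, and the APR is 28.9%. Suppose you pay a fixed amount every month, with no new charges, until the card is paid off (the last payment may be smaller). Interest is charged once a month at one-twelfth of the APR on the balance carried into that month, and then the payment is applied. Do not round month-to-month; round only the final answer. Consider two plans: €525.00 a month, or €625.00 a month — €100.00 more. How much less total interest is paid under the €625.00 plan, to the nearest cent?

Monthly rate r = 28.9%/12 = 2.40833% = 0.0240833.
At €525.00/mo: n = ⌈−ln(1 − rB₀/P)/ln(1+r)⌉ = 57 payments (last €487.91); total interest = total paid − €16,175.00 = €13,712.91.
At €625.00/mo: 42 payments (last €14.09); total interest €9,464.09.
Interest saved = €13,712.91 − €9,464.09 = €4,248.82.

€4,248.82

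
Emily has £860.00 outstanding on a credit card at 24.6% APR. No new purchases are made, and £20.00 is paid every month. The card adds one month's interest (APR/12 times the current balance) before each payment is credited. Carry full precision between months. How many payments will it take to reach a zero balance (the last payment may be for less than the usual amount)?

106 months

Monthly rate r = 24.6%/12 = 2.05% = 0.0205.
Recurrence: B ← B·(1+r) − £20.00.
Month 1: interest £17.63; balance after payment £857.63.
Month 2: interest £17.58; balance after payment £855.21.
Closed form: n = −ln(1 − rB₀/P)/ln(1+r) = −ln(0.1185)/ln(1.0205) ≈ 105.104, so the balance reaches zero during payment 106.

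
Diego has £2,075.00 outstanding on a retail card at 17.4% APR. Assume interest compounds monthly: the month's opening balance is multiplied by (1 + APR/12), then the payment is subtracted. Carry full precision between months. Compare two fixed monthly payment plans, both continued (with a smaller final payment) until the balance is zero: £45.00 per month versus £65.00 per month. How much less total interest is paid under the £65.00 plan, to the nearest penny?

Monthly rate r = 17.4%/12 = 1.45% = 0.0145.
At £45.00/mo: n = ⌈−ln(1 − rB₀/P)/ln(1+r)⌉ = 77 payments (last £32.50); total interest = total paid − £2,075.00 = £1,377.50.
At £65.00/mo: 44 payments (last £11.44); total interest £731.44.
Interest saved = £1,377.50 − £731.44 = £646.06.

£646.06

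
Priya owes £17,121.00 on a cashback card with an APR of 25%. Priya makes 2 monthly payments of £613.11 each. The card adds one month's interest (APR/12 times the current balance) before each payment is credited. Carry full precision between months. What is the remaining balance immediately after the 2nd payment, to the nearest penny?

£16,602.81

Monthly rate r = 25%/12 = 2.08333% = 0.0208333.
Each month: B ← B·(1+r) − £613.11.
Month 1: interest £356.69; balance after payment £16,864.58.
Month 2: interest £351.35; balance after payment £16,602.81.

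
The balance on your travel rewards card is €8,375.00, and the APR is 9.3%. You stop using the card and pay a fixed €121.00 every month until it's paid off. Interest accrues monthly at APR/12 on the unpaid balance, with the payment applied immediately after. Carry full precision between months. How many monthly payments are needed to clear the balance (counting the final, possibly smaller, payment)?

100 months

Monthly rate r = 9.3%/12 = 0.775% = 0.00775.
Recurrence: B ← B·(1+r) − €121.00.
Month 1: interest €64.91; balance after payment €8,318.91.
Month 2: interest €64.47; balance after payment €8,262.38.
Closed form: n = −ln(1 − rB₀/P)/ln(1+r) = −ln(0.46358)/ln(1.00775) ≈ 99.580, so the balance reaches zero during payment 100.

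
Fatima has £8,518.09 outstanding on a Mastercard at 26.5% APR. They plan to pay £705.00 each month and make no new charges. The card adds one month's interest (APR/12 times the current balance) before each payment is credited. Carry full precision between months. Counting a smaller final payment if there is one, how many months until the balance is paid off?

15 payments

Monthly rate r = 26.5%/12 = 2.20833% = 0.0220833.
Recurrence: B ← B·(1+r) − £705.00.
Month 1: interest £188.11; balance after payment £8,001.20.
Month 2: interest £176.69; balance after payment £7,472.89.
Closed form: n = −ln(1 − rB₀/P)/ln(1+r) = −ln(0.73318)/ln(1.02208) ≈ 14.209, so the balance reaches zero during payment 15.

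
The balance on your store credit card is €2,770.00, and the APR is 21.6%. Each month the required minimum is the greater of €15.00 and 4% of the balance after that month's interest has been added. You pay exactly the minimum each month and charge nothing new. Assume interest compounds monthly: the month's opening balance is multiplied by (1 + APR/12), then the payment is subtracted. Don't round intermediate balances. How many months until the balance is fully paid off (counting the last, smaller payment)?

Monthly rate r = 21.6%/12 = 1.8% = 0.018.
While 4% of the post-interest balance exceeds €15.00, each month B ← (B·(1+r))·(1 − 0.04), i.e. B shrinks by the factor (1+r)·0.96 = 0.97728.
This holds for months 1–88. Entering month 89 the balance is €366.57; 4% of the post-interest balance is now below €15.00, so the flat €15.00 minimum applies from here.
From month 89 a fixed €15.00 at rate r clears €366.57 in 33 more payments. Total: 88 + 33 = 121 months.

121 months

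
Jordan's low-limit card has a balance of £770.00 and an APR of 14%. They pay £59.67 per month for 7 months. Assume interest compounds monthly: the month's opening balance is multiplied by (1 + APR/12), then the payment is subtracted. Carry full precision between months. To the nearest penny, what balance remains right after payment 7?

£402.53

Monthly rate r = 14%/12 = 1.16667% = 0.0116667.
Each month: B ← B·(1+r) − £59.67.
Month 1: interest £8.98; balance after payment £719.31.
Month 2: interest £8.39; balance after payment £668.04.
Month 3: interest £7.79; balance after payment £616.16.
Month 4: interest £7.19; balance after payment £563.68.
Month 5: interest £6.58; balance after payment £510.58.
Month 6: interest £5.96; balance after payment £456.87.
Month 7: interest £5.33; balance after payment £402.53.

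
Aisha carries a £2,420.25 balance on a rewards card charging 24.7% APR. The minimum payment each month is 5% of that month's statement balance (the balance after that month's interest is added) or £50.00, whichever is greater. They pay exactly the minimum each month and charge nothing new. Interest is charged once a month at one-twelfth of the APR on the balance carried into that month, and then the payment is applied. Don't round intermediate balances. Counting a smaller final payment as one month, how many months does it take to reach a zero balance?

55 months

Monthly rate r = 24.7%/12 = 2.05833% = 0.0205833.
While 5% of the post-interest balance exceeds £50.00, each month B ← (B·(1+r))·(1 − 0.05), i.e. B shrinks by the factor (1+r)·0.95 = 0.96955.
This holds for months 1–30. Entering month 31 the balance is £957.24; 5% of the post-interest balance is now below £50.00, so the flat £50.00 minimum applies from here.
From month 31 a fixed £50.00 at rate r clears £957.24 in 25 more payments. Total: 30 + 25 = 55 months.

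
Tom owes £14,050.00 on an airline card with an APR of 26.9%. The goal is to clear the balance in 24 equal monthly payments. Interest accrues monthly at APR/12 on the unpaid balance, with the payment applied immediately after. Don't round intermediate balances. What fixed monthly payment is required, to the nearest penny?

Monthly rate r = 26.9%/12 = 2.24167% = 0.0224167.
Level-payment amortization: P = B₀·r / (1 − (1+r)^(−n)) = 14050.00·0.0224167 / (1 − 1.02242^(−24)).
Denominator 1 − (1+r)^(−24) = 0.412605454.
P = 314.954 / 0.412605454 ≈ 763.33.

£763.33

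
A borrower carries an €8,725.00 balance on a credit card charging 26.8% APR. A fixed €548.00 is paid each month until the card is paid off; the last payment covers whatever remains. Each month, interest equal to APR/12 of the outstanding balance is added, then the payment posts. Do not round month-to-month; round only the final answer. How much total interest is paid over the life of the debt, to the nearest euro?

Monthly rate r = 26.8%/12 = 2.23333% = 0.0223333.
Payoff takes n = ⌈−ln(1 − rB₀/P)/ln(1+r)⌉ = ⌈19.894⌉ = 20 payments; the last is €490.37.
Total paid = 19·€548.00 + €490.37 = €10,902.37.
Total interest = total paid − principal = €10,902.37 − €8,725.00 = €2,177.37.

€2,177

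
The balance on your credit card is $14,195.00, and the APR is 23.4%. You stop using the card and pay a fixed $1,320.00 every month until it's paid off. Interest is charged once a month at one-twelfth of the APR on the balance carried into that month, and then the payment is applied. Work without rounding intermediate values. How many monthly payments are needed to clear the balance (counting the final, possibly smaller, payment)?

13 months

Monthly rate r = 23.4%/12 = 1.95% = 0.0195.
Recurrence: B ← B·(1+r) − $1,320.00.
Month 1: interest $276.80; balance after payment $13,151.80.
Month 2: interest $256.46; balance after payment $12,088.26.
Closed form: n = −ln(1 − rB₀/P)/ln(1+r) = −ln(0.7903)/ln(1.0195) ≈ 12.186, so the balance reaches zero during payment 13.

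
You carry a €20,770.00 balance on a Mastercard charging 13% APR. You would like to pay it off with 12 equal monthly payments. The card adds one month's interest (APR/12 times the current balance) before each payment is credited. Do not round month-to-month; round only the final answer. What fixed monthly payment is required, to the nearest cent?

€1,855.12

Monthly rate r = 13%/12 = 1.08333% = 0.0108333.
Level-payment amortization: P = B₀·r / (1 − (1+r)^(−n)) = 20770.00·0.0108333 / (1 − 1.01083^(−12)).
Denominator 1 − (1+r)^(−12) = 0.121290459.
P = 225.008 / 0.121290459 ≈ 1855.12.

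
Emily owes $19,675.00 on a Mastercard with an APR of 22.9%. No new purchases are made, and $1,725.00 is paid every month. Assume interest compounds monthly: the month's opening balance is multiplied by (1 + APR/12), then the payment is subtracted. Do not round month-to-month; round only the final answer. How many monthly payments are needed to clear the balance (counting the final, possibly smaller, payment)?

Monthly rate r = 22.9%/12 = 1.90833% = 0.0190833.
Recurrence: B ← B·(1+r) − $1,725.00.
Month 1: interest $375.46; balance after payment $18,325.46.
Month 2: interest $349.71; balance after payment $16,950.18.
Closed form: n = −ln(1 − rB₀/P)/ln(1+r) = −ln(0.78234)/ln(1.01908) ≈ 12.985, so the balance reaches zero during payment 13.

13 months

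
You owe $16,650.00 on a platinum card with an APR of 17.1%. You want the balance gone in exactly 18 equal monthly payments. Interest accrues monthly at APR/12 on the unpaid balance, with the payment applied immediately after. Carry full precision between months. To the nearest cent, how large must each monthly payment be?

Monthly rate r = 17.1%/12 = 1.425% = 0.01425.
Level-payment amortization: P = B₀·r / (1 − (1+r)^(−n)) = 16650.00·0.01425 / (1 − 1.01425^(−18)).
Denominator 1 − (1+r)^(−18) = 0.224842943.
P = 237.263 / 0.224842943 ≈ 1055.24.

$1,055.24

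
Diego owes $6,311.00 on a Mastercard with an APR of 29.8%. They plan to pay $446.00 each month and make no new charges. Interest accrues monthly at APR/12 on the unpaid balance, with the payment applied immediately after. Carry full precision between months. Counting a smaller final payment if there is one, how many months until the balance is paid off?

Monthly rate r = 29.8%/12 = 2.48333% = 0.0248333.
Recurrence: B ← B·(1+r) − $446.00.
Month 1: interest $156.72; balance after payment $6,021.72.
Month 2: interest $149.54; balance after payment $5,725.26.
Closed form: n = −ln(1 − rB₀/P)/ln(1+r) = −ln(0.6486)/ln(1.02483) ≈ 17.649, so the balance reaches zero during payment 18.

18 payments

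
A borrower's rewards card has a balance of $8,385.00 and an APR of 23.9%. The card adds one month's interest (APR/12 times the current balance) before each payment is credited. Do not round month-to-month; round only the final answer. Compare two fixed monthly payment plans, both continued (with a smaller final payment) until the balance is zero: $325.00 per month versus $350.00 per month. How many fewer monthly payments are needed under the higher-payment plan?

4 fewer payments

Monthly rate r = 23.9%/12 = 1.99167% = 0.0199167.
At $325.00/mo: n = ⌈−ln(1 − rB₀/P)/ln(1+r)⌉ = 37 payments (last $186.76); total interest = total paid − $8,385.00 = $3,501.76.
At $350.00/mo: 33 payments (last $308.89); total interest $3,123.89.
Payments saved = 37 − 33 = 4.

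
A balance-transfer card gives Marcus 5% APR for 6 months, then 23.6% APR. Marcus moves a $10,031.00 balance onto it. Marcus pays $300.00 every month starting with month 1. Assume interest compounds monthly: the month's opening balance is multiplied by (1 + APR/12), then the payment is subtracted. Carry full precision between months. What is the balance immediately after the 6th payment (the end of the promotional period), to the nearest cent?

$8,465.55

Promo months 1–6 at r₀ = 5%/12 = 0.00416667; months 7+ at r₁ = 23.6%/12 = 0.0196667.
After month 6: iterate B ← B·(1+r₀) − $300.00 for 6 months → $8,465.55.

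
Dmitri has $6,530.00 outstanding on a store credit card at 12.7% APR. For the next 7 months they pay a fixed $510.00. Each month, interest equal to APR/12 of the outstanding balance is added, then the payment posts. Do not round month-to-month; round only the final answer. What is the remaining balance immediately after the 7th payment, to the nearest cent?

Monthly rate r = 12.7%/12 = 1.05833% = 0.0105833.
Each month: B ← B·(1+r) − $510.00.
Month 1: interest $69.11; balance after payment $6,089.11.
Month 2: interest $64.44; balance after payment $5,643.55.
Month 3: interest $59.73; balance after payment $5,193.28.
Month 4: interest $54.96; balance after payment $4,738.24.
Month 5: interest $50.15; balance after payment $4,278.39.
Month 6: interest $45.28; balance after payment $3,813.67.
Month 7: interest $40.36; balance after payment $3,344.03.

$3,344.03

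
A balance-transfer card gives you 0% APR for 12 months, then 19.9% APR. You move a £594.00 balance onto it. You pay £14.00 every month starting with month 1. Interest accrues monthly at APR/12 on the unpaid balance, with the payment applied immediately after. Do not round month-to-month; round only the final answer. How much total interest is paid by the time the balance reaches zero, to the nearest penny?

£171.91

Promo months 1–12 at r₀ = 0%/12 = 0; months 13+ at r₁ = 19.9%/12 = 0.0165833.
After month 12 (no interest yet): B = £594.00 − 12·£14.00 = £426.00.
Then at r₁ with £14.00/mo: n₂ = −ln(1 − r₁·B/P)/ln(1+r₁) ≈ 42.71 → 43 more payments.
Total paid = 54·£14.00 + £9.91 = £765.91; interest = £765.91 − £594.00 = £171.91.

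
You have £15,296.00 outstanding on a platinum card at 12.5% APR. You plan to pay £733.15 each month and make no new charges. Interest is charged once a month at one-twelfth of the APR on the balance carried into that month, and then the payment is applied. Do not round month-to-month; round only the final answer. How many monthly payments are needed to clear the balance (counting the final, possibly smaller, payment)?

Monthly rate r = 12.5%/12 = 1.04167% = 0.0104167.
Recurrence: B ← B·(1+r) − £733.15.
Month 1: interest £159.33; balance after payment £14,722.18.
Month 2: interest £153.36; balance after payment £14,142.39.
Closed form: n = −ln(1 − rB₀/P)/ln(1+r) = −ln(0.78267)/ln(1.01042) ≈ 23.646, so the balance reaches zero during payment 24.

24 months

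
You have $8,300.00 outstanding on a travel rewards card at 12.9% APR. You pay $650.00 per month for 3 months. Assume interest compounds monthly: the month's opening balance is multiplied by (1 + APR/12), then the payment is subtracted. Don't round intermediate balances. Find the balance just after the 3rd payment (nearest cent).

Monthly rate r = 12.9%/12 = 1.075% = 0.01075.
Each month: B ← B·(1+r) − $650.00.
Month 1: interest $89.23; balance after payment $7,739.23.
Month 2: interest $83.20; balance after payment $7,172.42.
Month 3: interest $77.10; balance after payment $6,599.53.

$6,599.53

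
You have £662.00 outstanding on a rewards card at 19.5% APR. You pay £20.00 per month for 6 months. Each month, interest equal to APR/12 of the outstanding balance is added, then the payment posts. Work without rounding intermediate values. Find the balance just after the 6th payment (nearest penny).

£604.24

Monthly rate r = 19.5%/12 = 1.625% = 0.01625.
Each month: B ← B·(1+r) − £20.00.
Month 1: interest £10.76; balance after payment £652.76.
Month 2: interest £10.61; balance after payment £643.36.
Month 3: interest £10.45; balance after payment £633.82.
Month 4: interest £10.30; balance after payment £624.12.
Month 5: interest £10.14; balance after payment £614.26.
Month 6: interest £9.98; balance after payment £604.24.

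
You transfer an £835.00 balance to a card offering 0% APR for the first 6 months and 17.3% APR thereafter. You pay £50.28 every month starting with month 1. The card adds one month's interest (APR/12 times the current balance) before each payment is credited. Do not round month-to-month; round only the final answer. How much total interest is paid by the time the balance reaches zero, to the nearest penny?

£49.73

Promo months 1–6 at r₀ = 0%/12 = 0; months 7+ at r₁ = 17.3%/12 = 0.0144167.
After month 6 (no interest yet): B = £835.00 − 6·£50.28 = £533.32.
Then at r₁ with £50.28/mo: n₂ = −ln(1 − r₁·B/P)/ln(1+r₁) ≈ 11.59 → 12 more payments.
Total paid = 17·£50.28 + £29.97 = £884.73; interest = £884.73 − £835.00 = £49.73.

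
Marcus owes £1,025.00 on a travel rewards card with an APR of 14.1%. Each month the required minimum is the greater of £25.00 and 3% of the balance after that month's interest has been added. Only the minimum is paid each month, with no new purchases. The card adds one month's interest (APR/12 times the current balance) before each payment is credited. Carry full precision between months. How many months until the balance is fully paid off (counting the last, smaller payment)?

Monthly rate r = 14.1%/12 = 1.175% = 0.01175.
While 3% of the post-interest balance exceeds £25.00, each month B ← (B·(1+r))·(1 − 0.03), i.e. B shrinks by the factor (1+r)·0.97 = 0.9814.
This holds for months 1–12. Entering month 13 the balance is £818.21; 3% of the post-interest balance is now below £25.00, so the flat £25.00 minimum applies from here.
From month 13 a fixed £25.00 at rate r clears £818.21 in 42 more payments. Total: 12 + 42 = 54 months.

54 months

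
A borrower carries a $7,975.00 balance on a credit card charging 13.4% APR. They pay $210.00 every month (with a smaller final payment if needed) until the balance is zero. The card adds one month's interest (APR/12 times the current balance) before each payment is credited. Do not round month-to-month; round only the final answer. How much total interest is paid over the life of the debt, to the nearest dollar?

Monthly rate r = 13.4%/12 = 1.11667% = 0.0111667.
Payoff takes n = ⌈−ln(1 − rB₀/P)/ln(1+r)⌉ = ⌈49.687⌉ = 50 payments; the last is $144.55.
Total paid = 49·$210.00 + $144.55 = $10,434.55.
Total interest = total paid − principal = $10,434.55 − $7,975.00 = $2,459.55.

$2,460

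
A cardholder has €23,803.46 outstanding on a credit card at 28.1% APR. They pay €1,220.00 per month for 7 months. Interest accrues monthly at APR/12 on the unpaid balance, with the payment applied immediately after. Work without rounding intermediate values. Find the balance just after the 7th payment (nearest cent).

€18,826.39

Monthly rate r = 28.1%/12 = 2.34167% = 0.0234167.
Each month: B ← B·(1+r) − €1,220.00.
Month 1: interest €557.40; balance after payment €23,140.86.
Month 2: interest €541.88; balance after payment €22,462.74.
Month 3: interest €526.00; balance after payment €21,768.74.
Month 4: interest €509.75; balance after payment €21,058.49.
Month 5: interest €493.12; balance after payment €20,331.61.
Month 6: interest €476.10; balance after payment €19,587.71.
Month 7: interest €458.68; balance after payment €18,826.39.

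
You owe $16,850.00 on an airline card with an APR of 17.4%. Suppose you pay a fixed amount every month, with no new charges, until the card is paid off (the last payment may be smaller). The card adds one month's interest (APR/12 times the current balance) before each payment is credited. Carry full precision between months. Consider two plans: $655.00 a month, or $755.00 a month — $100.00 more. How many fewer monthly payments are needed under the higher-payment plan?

5 fewer payments

Monthly rate r = 17.4%/12 = 1.45% = 0.0145.
At $655.00/mo: n = ⌈−ln(1 − rB₀/P)/ln(1+r)⌉ = 33 payments (last $281.65); total interest = total paid − $16,850.00 = $4,391.65.
At $755.00/mo: 28 payments (last $121.12); total interest $3,656.12.
Payments saved = 33 − 28 = 5.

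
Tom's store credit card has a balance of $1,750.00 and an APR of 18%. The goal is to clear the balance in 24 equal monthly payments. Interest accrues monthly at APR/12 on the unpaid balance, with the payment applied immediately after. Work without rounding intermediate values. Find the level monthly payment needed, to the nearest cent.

$87.37

Monthly rate r = 18%/12 = 1.5% = 0.015.
Level-payment amortization: P = B₀·r / (1 − (1+r)^(−n)) = 1750.00·0.015 / (1 − 1.015^(−24)).
Denominator 1 − (1+r)^(−24) = 0.30045608.
P = 26.25 / 0.30045608 ≈ 87.37.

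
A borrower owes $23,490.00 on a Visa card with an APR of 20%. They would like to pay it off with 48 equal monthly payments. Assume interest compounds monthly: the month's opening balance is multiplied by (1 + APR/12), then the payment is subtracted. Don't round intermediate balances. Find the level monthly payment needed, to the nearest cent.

$714.81

Monthly rate r = 20%/12 = 1.66667% = 0.0166667.
Level-payment amortization: P = B₀·r / (1 − (1+r)^(−n)) = 23490.00·0.0166667 / (1 − 1.01667^(−48)).
Denominator 1 − (1+r)^(−48) = 0.547698594.
P = 391.5 / 0.547698594 ≈ 714.81.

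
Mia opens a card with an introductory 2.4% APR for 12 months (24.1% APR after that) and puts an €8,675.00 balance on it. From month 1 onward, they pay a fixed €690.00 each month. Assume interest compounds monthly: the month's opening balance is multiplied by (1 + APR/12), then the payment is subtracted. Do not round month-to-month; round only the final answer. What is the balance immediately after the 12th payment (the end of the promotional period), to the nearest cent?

€513.82

Promo months 1–12 at r₀ = 2.4%/12 = 0.002; months 13+ at r₁ = 24.1%/12 = 0.0200833.
After month 12: iterate B ← B·(1+r₀) − €690.00 for 12 months → €513.82.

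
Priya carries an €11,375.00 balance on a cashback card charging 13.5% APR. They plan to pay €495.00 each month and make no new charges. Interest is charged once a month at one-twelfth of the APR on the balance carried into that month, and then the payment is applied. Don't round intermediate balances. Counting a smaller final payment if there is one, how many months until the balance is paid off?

27 payments

Monthly rate r = 13.5%/12 = 1.125% = 0.01125.
Recurrence: B ← B·(1+r) − €495.00.
Month 1: interest €127.97; balance after payment €11,007.97.
Month 2: interest €123.84; balance after payment €10,636.81.
Closed form: n = −ln(1 − rB₀/P)/ln(1+r) = −ln(0.74148)/ln(1.01125) ≈ 26.737, so the balance reaches zero during payment 27.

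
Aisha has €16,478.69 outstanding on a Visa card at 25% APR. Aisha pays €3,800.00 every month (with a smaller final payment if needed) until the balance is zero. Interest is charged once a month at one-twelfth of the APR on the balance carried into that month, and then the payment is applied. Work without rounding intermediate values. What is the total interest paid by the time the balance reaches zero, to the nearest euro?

Monthly rate r = 25%/12 = 2.08333% = 0.0208333.
Payoff takes n = ⌈−ln(1 − rB₀/P)/ln(1+r)⌉ = ⌈4.592⌉ = 5 payments; the last is €2,259.92.
Total paid = 4·€3,800.00 + €2,259.92 = €17,459.92.
Total interest = total paid − principal = €17,459.92 − €16,478.69 = €981.23.

€981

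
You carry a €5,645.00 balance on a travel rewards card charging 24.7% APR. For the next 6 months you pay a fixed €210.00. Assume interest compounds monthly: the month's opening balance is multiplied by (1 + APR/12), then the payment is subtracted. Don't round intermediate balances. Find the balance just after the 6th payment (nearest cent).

Monthly rate r = 24.7%/12 = 2.05833% = 0.0205833.
Each month: B ← B·(1+r) − €210.00.
Month 1: interest €116.19; balance after payment €5,551.19.
Month 2: interest €114.26; balance after payment €5,455.45.
Month 3: interest €112.29; balance after payment €5,357.75.
Month 4: interest €110.28; balance after payment €5,258.03.
Month 5: interest €108.23; balance after payment €5,156.25.
Month 6: interest €106.13; balance after payment €5,052.39.

€5,052.39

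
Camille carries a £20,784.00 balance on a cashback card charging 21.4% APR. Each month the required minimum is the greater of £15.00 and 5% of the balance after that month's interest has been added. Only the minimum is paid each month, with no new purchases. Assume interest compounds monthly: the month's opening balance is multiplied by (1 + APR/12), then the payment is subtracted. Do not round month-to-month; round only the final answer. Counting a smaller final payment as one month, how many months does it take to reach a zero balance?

Monthly rate r = 21.4%/12 = 1.78333% = 0.0178333.
While 5% of the post-interest balance exceeds £15.00, each month B ← (B·(1+r))·(1 − 0.05), i.e. B shrinks by the factor (1+r)·0.95 = 0.96694.
This holds for months 1–127. Entering month 128 the balance is £290.78; 5% of the post-interest balance is now below £15.00, so the flat £15.00 minimum applies from here.
From month 128 a fixed £15.00 at rate r clears £290.78 in 24 more payments. Total: 127 + 24 = 151 months.

151 months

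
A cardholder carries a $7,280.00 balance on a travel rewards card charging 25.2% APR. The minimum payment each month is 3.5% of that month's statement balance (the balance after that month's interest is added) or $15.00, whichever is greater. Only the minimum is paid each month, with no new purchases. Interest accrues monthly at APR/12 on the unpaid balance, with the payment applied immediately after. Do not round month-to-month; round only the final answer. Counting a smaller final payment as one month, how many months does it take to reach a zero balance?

235 months

Monthly rate r = 25.2%/12 = 2.1% = 0.021.
While 3.5% of the post-interest balance exceeds $15.00, each month B ← (B·(1+r))·(1 − 0.035), i.e. B shrinks by the factor (1+r)·0.965 = 0.98526.
This holds for months 1–193. Entering month 194 the balance is $414.83; 3.5% of the post-interest balance is now below $15.00, so the flat $15.00 minimum applies from here.
From month 194 a fixed $15.00 at rate r clears $414.83 in 42 more payments. Total: 193 + 42 = 235 months.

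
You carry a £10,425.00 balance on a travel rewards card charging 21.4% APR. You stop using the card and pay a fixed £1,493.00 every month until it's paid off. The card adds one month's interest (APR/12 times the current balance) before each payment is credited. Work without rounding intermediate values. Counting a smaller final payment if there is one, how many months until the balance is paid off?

8 months

Monthly rate r = 21.4%/12 = 1.78333% = 0.0178333.
Recurrence: B ← B·(1+r) − £1,493.00.
Month 1: interest £185.91; balance after payment £9,117.91.
Month 2: interest £162.60; balance after payment £7,787.52.
Closed form: n = −ln(1 − rB₀/P)/ln(1+r) = −ln(0.87548)/ln(1.01783) ≈ 7.523, so the balance reaches zero during payment 8.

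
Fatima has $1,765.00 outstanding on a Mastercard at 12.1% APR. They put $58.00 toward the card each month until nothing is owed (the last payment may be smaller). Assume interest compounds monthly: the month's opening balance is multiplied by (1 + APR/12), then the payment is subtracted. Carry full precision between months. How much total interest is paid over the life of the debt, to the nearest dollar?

$354

Monthly rate r = 12.1%/12 = 1.00833% = 0.0100833.
Payoff takes n = ⌈−ln(1 − rB₀/P)/ln(1+r)⌉ = ⌈36.530⌉ = 37 payments; the last is $30.84.
Total paid = 36·$58.00 + $30.84 = $2,118.84.
Total interest = total paid − principal = $2,118.84 − $1,765.00 = $353.84.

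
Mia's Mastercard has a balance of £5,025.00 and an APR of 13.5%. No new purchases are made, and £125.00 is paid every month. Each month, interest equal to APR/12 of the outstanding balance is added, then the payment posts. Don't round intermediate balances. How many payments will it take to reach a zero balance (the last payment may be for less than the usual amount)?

Monthly rate r = 13.5%/12 = 1.125% = 0.01125.
Recurrence: B ← B·(1+r) − £125.00.
Month 1: interest £56.53; balance after payment £4,956.53.
Month 2: interest £55.76; balance after payment £4,887.29.
Closed form: n = −ln(1 − rB₀/P)/ln(1+r) = −ln(0.54775)/ln(1.01125) ≈ 53.806, so the balance reaches zero during payment 54.

54 months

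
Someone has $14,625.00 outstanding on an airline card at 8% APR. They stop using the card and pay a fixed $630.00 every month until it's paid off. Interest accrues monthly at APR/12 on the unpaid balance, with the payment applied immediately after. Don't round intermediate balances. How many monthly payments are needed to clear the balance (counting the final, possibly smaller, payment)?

26 months

Monthly rate r = 8%/12 = 0.666667% = 0.00666667.
Recurrence: B ← B·(1+r) − $630.00.
Month 1: interest $97.50; balance after payment $14,092.50.
Month 2: interest $93.95; balance after payment $13,556.45.
Closed form: n = −ln(1 − rB₀/P)/ln(1+r) = −ln(0.84524)/ln(1.00667) ≈ 25.305, so the balance reaches zero during payment 26.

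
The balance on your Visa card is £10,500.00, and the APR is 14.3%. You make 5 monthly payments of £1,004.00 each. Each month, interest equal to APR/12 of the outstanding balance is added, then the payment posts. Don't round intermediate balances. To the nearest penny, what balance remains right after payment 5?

£5,999.64

Monthly rate r = 14.3%/12 = 1.19167% = 0.0119167.
Each month: B ← B·(1+r) − £1,004.00.
Month 1: interest £125.13; balance after payment £9,621.12.
Month 2: interest £114.65; balance after payment £8,731.78.
Month 3: interest £104.05; balance after payment £7,831.83.
Month 4: interest £93.33; balance after payment £6,921.16.
Month 5: interest £82.48; balance after payment £5,999.64.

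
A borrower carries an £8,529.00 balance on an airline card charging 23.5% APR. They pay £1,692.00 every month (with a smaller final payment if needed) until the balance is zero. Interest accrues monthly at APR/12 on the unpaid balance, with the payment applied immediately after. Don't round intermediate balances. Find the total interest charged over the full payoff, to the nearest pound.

£542

Monthly rate r = 23.5%/12 = 1.95833% = 0.0195833.
Payoff takes n = ⌈−ln(1 − rB₀/P)/ln(1+r)⌉ = ⌈5.359⌉ = 6 payments; the last is £611.33.
Total paid = 5·£1,692.00 + £611.33 = £9,071.33.
Total interest = total paid − principal = £9,071.33 − £8,529.00 = £542.33.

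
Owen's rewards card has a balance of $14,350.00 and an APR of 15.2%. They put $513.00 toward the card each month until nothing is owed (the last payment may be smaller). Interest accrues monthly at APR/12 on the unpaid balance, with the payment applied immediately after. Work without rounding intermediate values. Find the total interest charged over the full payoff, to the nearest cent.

Monthly rate r = 15.2%/12 = 1.26667% = 0.0126667.
Payoff takes n = ⌈−ln(1 − rB₀/P)/ln(1+r)⌉ = ⌈34.754⌉ = 35 payments; the last is $387.41.
Total paid = 34·$513.00 + $387.41 = $17,829.41.
Total interest = total paid − principal = $17,829.41 − $14,350.00 = $3,479.41.

$3,479.41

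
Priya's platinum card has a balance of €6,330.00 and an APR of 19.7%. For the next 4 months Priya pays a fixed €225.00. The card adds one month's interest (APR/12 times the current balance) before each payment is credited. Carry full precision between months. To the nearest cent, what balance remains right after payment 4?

Monthly rate r = 19.7%/12 = 1.64167% = 0.0164167.
Each month: B ← B·(1+r) − €225.00.
Month 1: interest €103.92; balance after payment €6,208.92.
Month 2: interest €101.93; balance after payment €6,085.85.
Month 3: interest €99.91; balance after payment €5,960.76.
Month 4: interest €97.86; balance after payment €5,833.61.

€5,833.61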